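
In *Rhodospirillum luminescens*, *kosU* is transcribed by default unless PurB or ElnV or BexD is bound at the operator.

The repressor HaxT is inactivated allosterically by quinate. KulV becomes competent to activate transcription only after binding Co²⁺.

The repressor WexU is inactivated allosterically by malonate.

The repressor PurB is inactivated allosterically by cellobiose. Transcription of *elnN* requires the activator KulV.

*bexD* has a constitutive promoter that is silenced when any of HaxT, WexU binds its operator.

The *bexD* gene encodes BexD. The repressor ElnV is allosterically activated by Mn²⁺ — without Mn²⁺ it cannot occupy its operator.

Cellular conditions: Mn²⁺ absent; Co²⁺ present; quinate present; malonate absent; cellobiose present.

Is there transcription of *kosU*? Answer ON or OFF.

Cellobiose is present, so PurB is inactive.
Mn²⁺ is absent, so ElnV is inactive.
Quinate is present, so HaxT is inactive.
Malonate is absent, so WexU is active.
With repressor WexU bound, *bexD* is not transcribed.
So BexD is not produced.
With no repressor bound, *kosU* is transcribed.

ON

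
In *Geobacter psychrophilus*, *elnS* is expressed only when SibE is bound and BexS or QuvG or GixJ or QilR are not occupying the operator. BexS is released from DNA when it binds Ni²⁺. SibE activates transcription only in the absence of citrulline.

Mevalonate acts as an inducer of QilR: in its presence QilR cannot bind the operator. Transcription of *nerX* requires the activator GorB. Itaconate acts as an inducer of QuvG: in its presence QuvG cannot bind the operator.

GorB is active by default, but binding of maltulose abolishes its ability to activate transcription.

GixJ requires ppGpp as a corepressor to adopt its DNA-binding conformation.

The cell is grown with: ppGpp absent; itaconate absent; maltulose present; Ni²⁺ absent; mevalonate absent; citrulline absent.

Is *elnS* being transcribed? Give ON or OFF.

OFF

Citrulline is absent, so SibE is active.
Ni²⁺ is absent, so BexS is active.
Itaconate is absent, so QuvG is active.
ppGpp is absent, so GixJ is inactive.
Mevalonate is absent, so QilR is active.
With repressor BexS bound, *elnS* is not transcribed.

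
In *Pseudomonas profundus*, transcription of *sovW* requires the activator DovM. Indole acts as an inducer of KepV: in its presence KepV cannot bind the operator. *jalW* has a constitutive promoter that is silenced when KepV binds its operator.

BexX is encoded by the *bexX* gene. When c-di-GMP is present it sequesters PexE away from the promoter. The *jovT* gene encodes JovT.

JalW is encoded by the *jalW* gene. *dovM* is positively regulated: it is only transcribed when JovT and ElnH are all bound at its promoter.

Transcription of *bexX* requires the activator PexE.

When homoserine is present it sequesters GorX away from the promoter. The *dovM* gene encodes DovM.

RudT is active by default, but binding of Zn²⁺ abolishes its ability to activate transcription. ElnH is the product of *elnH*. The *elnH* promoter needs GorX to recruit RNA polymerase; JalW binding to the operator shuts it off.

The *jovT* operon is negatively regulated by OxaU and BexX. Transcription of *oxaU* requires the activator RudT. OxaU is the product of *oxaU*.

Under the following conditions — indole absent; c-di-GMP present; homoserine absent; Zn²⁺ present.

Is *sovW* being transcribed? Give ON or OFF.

ON

Zn²⁺ is present, so RudT is inactive.
Required activator RudT is absent, so *oxaU* is not transcribed.
So OxaU is not produced.
c-di-GMP is present, so PexE is inactive.
Required activator PexE is absent, so *bexX* is not transcribed.
So BexX is not produced.
With no repressor bound, *jovT* is transcribed.
So JovT is produced and active.
Homoserine is absent, so GorX is active.
Indole is absent, so KepV is active.
With repressor KepV bound, *jalW* is not transcribed.
So JalW is not produced.
No repressor is bound and GorX is active, so *elnH* is transcribed.
So ElnH is produced and active.
No repressor is bound and JovT and ElnH are active, so *dovM* is transcribed.
So DovM is produced and active.
No repressor is bound and DovM is active, so *sovW* is transcribed.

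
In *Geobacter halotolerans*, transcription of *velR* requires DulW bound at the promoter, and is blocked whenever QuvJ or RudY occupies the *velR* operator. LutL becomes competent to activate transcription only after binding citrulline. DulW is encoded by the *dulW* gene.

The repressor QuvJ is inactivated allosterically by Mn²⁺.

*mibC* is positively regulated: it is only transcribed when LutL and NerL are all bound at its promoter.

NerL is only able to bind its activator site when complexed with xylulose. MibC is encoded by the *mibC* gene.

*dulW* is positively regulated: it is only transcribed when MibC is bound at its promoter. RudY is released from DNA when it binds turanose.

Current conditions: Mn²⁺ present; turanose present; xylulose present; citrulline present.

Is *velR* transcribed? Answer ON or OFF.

ON

Mn²⁺ is present, so QuvJ is inactive.
Citrulline is present, so LutL is active.
Xylulose is present, so NerL is active.
No repressor is bound and LutL and NerL are active, so *mibC* is transcribed.
So MibC is produced and active.
No repressor is bound and MibC is active, so *dulW* is transcribed.
So DulW is produced and active.
Turanose is present, so RudY is inactive.
No repressor is bound and DulW is active, so *velR* is transcribed.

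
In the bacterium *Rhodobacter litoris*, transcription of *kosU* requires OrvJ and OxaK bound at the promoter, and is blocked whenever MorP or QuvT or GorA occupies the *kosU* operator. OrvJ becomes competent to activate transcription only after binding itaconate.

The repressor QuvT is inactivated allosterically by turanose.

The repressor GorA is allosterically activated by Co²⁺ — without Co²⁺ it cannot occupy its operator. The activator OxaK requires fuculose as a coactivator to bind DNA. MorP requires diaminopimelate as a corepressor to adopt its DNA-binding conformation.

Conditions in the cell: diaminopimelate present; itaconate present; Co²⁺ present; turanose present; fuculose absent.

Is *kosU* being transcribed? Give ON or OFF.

OFF

Diaminopimelate is present, so MorP is active.
Turanose is present, so QuvT is inactive.
Itaconate is present, so OrvJ is active.
Co²⁺ is present, so GorA is active.
Fuculose is absent, so OxaK is inactive.
With repressor MorP bound, *kosU* is not transcribed.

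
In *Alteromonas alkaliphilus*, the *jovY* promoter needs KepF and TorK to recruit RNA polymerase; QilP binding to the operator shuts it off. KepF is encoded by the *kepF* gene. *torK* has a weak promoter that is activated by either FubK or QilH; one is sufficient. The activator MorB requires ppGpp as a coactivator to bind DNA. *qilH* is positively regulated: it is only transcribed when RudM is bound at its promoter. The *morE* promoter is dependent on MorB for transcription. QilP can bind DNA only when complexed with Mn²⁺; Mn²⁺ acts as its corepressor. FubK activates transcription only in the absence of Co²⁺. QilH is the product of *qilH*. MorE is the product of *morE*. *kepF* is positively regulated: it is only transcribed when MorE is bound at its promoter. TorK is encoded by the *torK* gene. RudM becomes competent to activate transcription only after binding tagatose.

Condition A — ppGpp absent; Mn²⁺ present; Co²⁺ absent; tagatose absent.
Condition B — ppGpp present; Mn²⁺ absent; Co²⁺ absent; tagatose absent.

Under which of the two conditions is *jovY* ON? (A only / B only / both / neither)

B only

Condition A:
ppGpp is absent, so MorB is inactive.
Required activator MorB is absent, so *morE* is not transcribed.
So MorE is not produced.
Required activator MorE is absent, so *kepF* is not transcribed.
So KepF is not produced.
Mn²⁺ is present, so QilP is active.
Co²⁺ is absent, so FubK is active.
Tagatose is absent, so RudM is inactive.
Required activator RudM is absent, so *qilH* is not transcribed.
So QilH is not produced.
Activator FubK is present, so *torK* is transcribed.
So TorK is produced and active.
With repressor QilP bound, *jovY* is not transcribed.
→ *jovY* is OFF in A.
Condition B:
ppGpp is present, so MorB is active.
No repressor is bound and MorB is active, so *morE* is transcribed.
So MorE is produced and active.
No repressor is bound and MorE is active, so *kepF* is transcribed.
So KepF is produced and active.
Mn²⁺ is absent, so QilP is inactive.
Co²⁺ is absent, so FubK is active.
Tagatose is absent, so RudM is inactive.
Required activator RudM is absent, so *qilH* is not transcribed.
So QilH is not produced.
Activator FubK is present, so *torK* is transcribed.
So TorK is produced and active.
No repressor is bound and KepF and TorK are active, so *jovY* is transcribed.
→ *jovY* is ON in B.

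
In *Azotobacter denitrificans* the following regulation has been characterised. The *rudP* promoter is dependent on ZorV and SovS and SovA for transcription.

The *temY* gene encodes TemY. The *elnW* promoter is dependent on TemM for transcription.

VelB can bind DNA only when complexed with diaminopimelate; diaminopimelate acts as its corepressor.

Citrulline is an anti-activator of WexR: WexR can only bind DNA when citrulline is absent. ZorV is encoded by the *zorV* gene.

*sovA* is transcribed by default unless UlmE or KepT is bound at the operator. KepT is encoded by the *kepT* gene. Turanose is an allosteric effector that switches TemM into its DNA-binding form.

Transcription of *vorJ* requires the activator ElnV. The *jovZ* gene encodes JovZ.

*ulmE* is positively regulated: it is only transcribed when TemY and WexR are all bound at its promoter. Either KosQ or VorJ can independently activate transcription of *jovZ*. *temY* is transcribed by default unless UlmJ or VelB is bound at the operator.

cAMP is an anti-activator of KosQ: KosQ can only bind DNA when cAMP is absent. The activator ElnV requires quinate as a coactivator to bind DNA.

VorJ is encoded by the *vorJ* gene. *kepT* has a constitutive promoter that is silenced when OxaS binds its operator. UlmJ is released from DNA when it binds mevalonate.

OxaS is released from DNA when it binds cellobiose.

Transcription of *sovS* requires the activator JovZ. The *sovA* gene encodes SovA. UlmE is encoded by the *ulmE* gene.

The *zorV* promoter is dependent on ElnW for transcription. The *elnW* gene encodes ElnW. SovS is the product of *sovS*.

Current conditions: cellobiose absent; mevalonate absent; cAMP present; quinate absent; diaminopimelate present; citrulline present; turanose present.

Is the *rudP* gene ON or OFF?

OFF

Turanose is present, so TemM is active.
No repressor is bound and TemM is active, so *elnW* is transcribed.
So ElnW is produced and active.
No repressor is bound and ElnW is active, so *zorV* is transcribed.
So ZorV is produced and active.
cAMP is present, so KosQ is inactive.
Quinate is absent, so ElnV is inactive.
Required activator ElnV is absent, so *vorJ* is not transcribed.
So VorJ is not produced.
No activator is available at the *jovZ* promoter, so *jovZ* is not transcribed.
So JovZ is not produced.
Required activator JovZ is absent, so *sovS* is not transcribed.
So SovS is not produced.
Mevalonate is absent, so UlmJ is active.
Diaminopimelate is present, so VelB is active.
With repressor UlmJ bound, *temY* is not transcribed.
So TemY is not produced.
Citrulline is present, so WexR is inactive.
Required activator TemY is absent, so *ulmE* is not transcribed.
So UlmE is not produced.
Cellobiose is absent, so OxaS is active.
With repressor OxaS bound, *kepT* is not transcribed.
So KepT is not produced.
With no repressor bound, *sovA* is transcribed.
So SovA is produced and active.
Required activator SovS is absent, so *rudP* is not transcribed.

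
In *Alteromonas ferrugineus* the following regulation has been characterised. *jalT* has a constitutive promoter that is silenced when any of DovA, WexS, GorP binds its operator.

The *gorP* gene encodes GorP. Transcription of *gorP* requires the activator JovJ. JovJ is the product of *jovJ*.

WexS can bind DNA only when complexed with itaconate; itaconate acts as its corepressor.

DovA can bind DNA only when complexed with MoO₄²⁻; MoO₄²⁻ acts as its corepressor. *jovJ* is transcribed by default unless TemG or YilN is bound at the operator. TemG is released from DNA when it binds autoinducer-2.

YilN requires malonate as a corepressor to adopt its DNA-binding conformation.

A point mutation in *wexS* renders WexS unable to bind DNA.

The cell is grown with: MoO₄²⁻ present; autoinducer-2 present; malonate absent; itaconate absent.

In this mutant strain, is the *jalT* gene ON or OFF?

MoO₄²⁻ is present, so DovA is active.
WexS is non-functional in this strain, so it has no effect.
Autoinducer-2 is present, so TemG is inactive.
Malonate is absent, so YilN is inactive.
With no repressor bound, *jovJ* is transcribed.
So JovJ is produced and active.
No repressor is bound and JovJ is active, so *gorP* is transcribed.
So GorP is produced and active.
With repressor DovA bound, *jalT* is not transcribed.

OFF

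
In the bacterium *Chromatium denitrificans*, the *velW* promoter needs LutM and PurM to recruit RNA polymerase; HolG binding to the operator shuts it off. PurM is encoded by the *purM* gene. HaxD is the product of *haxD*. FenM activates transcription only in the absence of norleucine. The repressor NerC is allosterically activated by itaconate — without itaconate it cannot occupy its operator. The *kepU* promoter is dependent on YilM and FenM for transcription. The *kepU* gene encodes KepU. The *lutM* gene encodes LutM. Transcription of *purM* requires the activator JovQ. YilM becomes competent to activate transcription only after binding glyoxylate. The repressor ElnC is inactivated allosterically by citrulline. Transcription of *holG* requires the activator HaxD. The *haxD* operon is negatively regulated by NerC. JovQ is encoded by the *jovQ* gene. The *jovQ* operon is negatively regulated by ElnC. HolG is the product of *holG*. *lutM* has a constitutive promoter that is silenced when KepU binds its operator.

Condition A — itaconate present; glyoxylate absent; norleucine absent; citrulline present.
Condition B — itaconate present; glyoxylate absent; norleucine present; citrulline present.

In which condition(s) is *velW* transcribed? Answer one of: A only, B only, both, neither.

both

Condition A:
Itaconate is present, so NerC is active.
With repressor NerC bound, *haxD* is not transcribed.
So HaxD is not produced.
Required activator HaxD is absent, so *holG* is not transcribed.
So HolG is not produced.
Glyoxylate is absent, so YilM is inactive.
Norleucine is absent, so FenM is active.
Required activator YilM is absent, so *kepU* is not transcribed.
So KepU is not produced.
With no repressor bound, *lutM* is transcribed.
So LutM is produced and active.
Citrulline is present, so ElnC is inactive.
With no repressor bound, *jovQ* is transcribed.
So JovQ is produced and active.
No repressor is bound and JovQ is active, so *purM* is transcribed.
So PurM is produced and active.
No repressor is bound and LutM and PurM are active, so *velW* is transcribed.
→ *velW* is ON in A.
Condition B:
Itaconate is present, so NerC is active.
With repressor NerC bound, *haxD* is not transcribed.
So HaxD is not produced.
Required activator HaxD is absent, so *holG* is not transcribed.
So HolG is not produced.
Glyoxylate is absent, so YilM is inactive.
Norleucine is present, so FenM is inactive.
Required activator YilM is absent, so *kepU* is not transcribed.
So KepU is not produced.
With no repressor bound, *lutM* is transcribed.
So LutM is produced and active.
Citrulline is present, so ElnC is inactive.
With no repressor bound, *jovQ* is transcribed.
So JovQ is produced and active.
No repressor is bound and JovQ is active, so *purM* is transcribed.
So PurM is produced and active.
No repressor is bound and LutM and PurM are active, so *velW* is transcribed.
→ *velW* is ON in B.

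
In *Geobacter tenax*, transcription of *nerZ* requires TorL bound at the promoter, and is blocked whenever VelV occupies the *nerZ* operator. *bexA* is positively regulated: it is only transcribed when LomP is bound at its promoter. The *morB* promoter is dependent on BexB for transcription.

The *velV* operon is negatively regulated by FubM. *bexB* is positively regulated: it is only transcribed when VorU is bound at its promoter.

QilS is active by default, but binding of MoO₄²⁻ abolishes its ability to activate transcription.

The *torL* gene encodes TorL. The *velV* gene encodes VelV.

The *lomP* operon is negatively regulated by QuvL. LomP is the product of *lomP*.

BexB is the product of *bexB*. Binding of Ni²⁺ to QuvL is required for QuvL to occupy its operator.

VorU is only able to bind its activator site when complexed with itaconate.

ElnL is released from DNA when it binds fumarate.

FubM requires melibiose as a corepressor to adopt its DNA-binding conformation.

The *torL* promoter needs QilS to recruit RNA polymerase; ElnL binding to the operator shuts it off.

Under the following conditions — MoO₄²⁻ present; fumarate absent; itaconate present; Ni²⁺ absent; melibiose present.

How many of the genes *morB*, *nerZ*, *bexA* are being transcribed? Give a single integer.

Itaconate is present, so VorU is active.
No repressor is bound and VorU is active, so *bexB* is transcribed.
So BexB is produced and active.
No repressor is bound and BexB is active, so *morB* is transcribed.
→ *morB* is ON.
Fumarate is absent, so ElnL is active.
MoO₄²⁻ is present, so QilS is inactive.
With repressor ElnL bound, *torL* is not transcribed.
So TorL is not produced.
Melibiose is present, so FubM is active.
With repressor FubM bound, *velV* is not transcribed.
So VelV is not produced.
Required activator TorL is absent, so *nerZ* is not transcribed.
→ *nerZ* is OFF.
Ni²⁺ is absent, so QuvL is inactive.
With no repressor bound, *lomP* is transcribed.
So LomP is produced and active.
No repressor is bound and LomP is active, so *bexA* is transcribed.
→ *bexA* is ON.
2 of the 3 genes are transcribed.

2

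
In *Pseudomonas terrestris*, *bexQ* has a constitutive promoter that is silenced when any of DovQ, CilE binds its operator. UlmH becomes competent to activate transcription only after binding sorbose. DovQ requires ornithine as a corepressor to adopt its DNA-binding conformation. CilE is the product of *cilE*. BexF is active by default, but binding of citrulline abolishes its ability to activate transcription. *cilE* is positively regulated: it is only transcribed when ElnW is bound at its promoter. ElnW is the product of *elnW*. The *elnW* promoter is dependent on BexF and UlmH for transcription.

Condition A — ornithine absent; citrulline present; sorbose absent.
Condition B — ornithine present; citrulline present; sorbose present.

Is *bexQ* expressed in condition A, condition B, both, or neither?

A only

Condition A:
Ornithine is absent, so DovQ is inactive.
Citrulline is present, so BexF is inactive.
Sorbose is absent, so UlmH is inactive.
Required activator BexF is absent, so *elnW* is not transcribed.
So ElnW is not produced.
Required activator ElnW is absent, so *cilE* is not transcribed.
So CilE is not produced.
With no repressor bound, *bexQ* is transcribed.
→ *bexQ* is ON in A.
Condition B:
Ornithine is present, so DovQ is active.
Citrulline is present, so BexF is inactive.
Sorbose is present, so UlmH is active.
Required activator BexF is absent, so *elnW* is not transcribed.
So ElnW is not produced.
Required activator ElnW is absent, so *cilE* is not transcribed.
So CilE is not produced.
With repressor DovQ bound, *bexQ* is not transcribed.
→ *bexQ* is OFF in B.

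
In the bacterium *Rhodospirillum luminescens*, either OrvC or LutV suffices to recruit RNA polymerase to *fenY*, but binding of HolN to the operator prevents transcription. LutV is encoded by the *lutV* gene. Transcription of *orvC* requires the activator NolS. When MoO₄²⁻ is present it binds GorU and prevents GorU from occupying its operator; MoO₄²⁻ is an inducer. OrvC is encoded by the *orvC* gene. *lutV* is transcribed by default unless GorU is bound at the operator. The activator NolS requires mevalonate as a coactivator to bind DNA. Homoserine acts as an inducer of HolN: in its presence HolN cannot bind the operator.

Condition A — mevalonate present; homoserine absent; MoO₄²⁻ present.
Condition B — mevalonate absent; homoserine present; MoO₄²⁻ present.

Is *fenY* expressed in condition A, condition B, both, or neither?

B only

Condition A:
Mevalonate is present, so NolS is active.
No repressor is bound and NolS is active, so *orvC* is transcribed.
So OrvC is produced and active.
Homoserine is absent, so HolN is active.
MoO₄²⁻ is present, so GorU is inactive.
With no repressor bound, *lutV* is transcribed.
So LutV is produced and active.
With repressor HolN bound, *fenY* is not transcribed.
→ *fenY* is OFF in A.
Condition B:
Mevalonate is absent, so NolS is inactive.
Required activator NolS is absent, so *orvC* is not transcribed.
So OrvC is not produced.
Homoserine is present, so HolN is inactive.
MoO₄²⁻ is present, so GorU is inactive.
With no repressor bound, *lutV* is transcribed.
So LutV is produced and active.
Activator LutV is present, so *fenY* is transcribed.
→ *fenY* is ON in B.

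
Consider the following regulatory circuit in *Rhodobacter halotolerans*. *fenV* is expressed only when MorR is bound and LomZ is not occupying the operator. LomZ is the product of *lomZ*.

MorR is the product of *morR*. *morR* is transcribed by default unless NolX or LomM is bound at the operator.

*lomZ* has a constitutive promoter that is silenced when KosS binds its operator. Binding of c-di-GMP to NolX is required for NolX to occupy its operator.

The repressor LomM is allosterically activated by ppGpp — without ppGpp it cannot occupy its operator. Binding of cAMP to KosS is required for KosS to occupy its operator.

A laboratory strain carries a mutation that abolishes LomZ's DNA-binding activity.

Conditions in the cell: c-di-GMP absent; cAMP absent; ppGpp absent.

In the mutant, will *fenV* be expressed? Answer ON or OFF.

LomZ is non-functional in this strain, so it has no effect.
c-di-GMP is absent, so NolX is inactive.
ppGpp is absent, so LomM is inactive.
With no repressor bound, *morR* is transcribed.
So MorR is produced and active.
No repressor is bound and MorR is active, so *fenV* is transcribed.

ON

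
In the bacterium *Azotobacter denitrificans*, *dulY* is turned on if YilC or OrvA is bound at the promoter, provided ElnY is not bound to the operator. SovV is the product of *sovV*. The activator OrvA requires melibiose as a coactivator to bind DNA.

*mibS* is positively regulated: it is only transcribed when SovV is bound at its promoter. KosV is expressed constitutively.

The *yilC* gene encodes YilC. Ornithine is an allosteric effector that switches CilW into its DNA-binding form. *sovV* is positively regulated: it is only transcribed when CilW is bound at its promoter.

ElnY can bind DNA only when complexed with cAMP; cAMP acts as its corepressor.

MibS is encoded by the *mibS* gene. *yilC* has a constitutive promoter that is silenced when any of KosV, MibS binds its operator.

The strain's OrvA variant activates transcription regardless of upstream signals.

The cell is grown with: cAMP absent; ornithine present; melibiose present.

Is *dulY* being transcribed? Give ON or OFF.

ON

cAMP is absent, so ElnY is inactive.
KosV is produced constitutively and is active.
Ornithine is present, so CilW is active.
No repressor is bound and CilW is active, so *sovV* is transcribed.
So SovV is produced and active.
No repressor is bound and SovV is active, so *mibS* is transcribed.
So MibS is produced and active.
With repressor KosV bound, *yilC* is not transcribed.
So YilC is not produced.
OrvA is constitutively active in this strain.
Activator OrvA is present, so *dulY* is transcribed.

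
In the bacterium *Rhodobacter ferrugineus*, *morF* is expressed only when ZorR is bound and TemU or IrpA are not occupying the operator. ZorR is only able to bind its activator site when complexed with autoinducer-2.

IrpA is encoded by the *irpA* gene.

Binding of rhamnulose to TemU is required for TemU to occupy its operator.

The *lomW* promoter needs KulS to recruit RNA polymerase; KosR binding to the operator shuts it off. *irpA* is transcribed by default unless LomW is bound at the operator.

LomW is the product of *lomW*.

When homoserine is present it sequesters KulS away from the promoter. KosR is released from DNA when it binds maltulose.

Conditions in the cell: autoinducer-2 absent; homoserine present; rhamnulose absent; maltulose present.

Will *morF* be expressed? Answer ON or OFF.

OFF

Rhamnulose is absent, so TemU is inactive.
Autoinducer-2 is absent, so ZorR is inactive.
Maltulose is present, so KosR is inactive.
Homoserine is present, so KulS is inactive.
Required activator KulS is absent, so *lomW* is not transcribed.
So LomW is not produced.
With no repressor bound, *irpA* is transcribed.
So IrpA is produced and active.
With repressor IrpA bound, *morF* is not transcribed.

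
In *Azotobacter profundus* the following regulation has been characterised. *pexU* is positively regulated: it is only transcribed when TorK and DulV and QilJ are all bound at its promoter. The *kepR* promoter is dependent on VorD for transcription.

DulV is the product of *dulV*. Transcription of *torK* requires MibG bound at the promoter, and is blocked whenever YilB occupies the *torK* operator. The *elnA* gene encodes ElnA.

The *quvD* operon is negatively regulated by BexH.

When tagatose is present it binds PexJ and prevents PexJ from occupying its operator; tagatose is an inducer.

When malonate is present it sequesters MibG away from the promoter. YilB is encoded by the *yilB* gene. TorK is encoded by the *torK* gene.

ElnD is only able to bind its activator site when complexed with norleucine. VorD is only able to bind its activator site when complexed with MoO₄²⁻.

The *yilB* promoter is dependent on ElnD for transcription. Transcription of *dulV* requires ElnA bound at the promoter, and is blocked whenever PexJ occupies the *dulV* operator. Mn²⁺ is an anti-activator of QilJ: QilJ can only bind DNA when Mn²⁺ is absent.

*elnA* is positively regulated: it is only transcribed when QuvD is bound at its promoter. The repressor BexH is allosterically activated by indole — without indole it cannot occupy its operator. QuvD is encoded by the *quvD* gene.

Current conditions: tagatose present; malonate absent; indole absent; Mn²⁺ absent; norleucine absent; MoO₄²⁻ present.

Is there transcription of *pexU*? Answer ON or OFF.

Norleucine is absent, so ElnD is inactive.
Required activator ElnD is absent, so *yilB* is not transcribed.
So YilB is not produced.
Malonate is absent, so MibG is active.
No repressor is bound and MibG is active, so *torK* is transcribed.
So TorK is produced and active.
Tagatose is present, so PexJ is inactive.
Indole is absent, so BexH is inactive.
With no repressor bound, *quvD* is transcribed.
So QuvD is produced and active.
No repressor is bound and QuvD is active, so *elnA* is transcribed.
So ElnA is produced and active.
No repressor is bound and ElnA is active, so *dulV* is transcribed.
So DulV is produced and active.
Mn²⁺ is absent, so QilJ is active.
No repressor is bound and TorK and DulV and QilJ are active, so *pexU* is transcribed.

ON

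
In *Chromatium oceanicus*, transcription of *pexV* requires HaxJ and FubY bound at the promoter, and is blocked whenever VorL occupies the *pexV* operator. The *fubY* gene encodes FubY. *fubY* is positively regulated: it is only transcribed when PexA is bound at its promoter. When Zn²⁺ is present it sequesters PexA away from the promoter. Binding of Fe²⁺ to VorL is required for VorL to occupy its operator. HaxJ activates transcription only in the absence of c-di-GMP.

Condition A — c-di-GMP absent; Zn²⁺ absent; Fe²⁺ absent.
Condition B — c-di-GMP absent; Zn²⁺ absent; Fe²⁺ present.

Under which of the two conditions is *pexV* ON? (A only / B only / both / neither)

Condition A:
c-di-GMP is absent, so HaxJ is active.
Zn²⁺ is absent, so PexA is active.
No repressor is bound and PexA is active, so *fubY* is transcribed.
So FubY is produced and active.
Fe²⁺ is absent, so VorL is inactive.
No repressor is bound and HaxJ and FubY are active, so *pexV* is transcribed.
→ *pexV* is ON in A.
Condition B:
c-di-GMP is absent, so HaxJ is active.
Zn²⁺ is absent, so PexA is active.
No repressor is bound and PexA is active, so *fubY* is transcribed.
So FubY is produced and active.
Fe²⁺ is present, so VorL is active.
With repressor VorL bound, *pexV* is not transcribed.
→ *pexV* is OFF in B.

A only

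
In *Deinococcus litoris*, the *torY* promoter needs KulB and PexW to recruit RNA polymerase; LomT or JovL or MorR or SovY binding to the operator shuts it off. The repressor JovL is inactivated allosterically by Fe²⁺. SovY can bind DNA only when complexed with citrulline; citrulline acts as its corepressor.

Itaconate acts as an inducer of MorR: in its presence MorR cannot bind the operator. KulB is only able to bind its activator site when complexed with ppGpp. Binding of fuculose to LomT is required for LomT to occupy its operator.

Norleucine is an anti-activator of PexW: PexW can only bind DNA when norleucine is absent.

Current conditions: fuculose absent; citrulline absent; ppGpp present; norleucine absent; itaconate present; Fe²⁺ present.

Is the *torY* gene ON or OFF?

ppGpp is present, so KulB is active.
Norleucine is absent, so PexW is active.
Fuculose is absent, so LomT is inactive.
Fe²⁺ is present, so JovL is inactive.
Itaconate is present, so MorR is inactive.
Citrulline is absent, so SovY is inactive.
No repressor is bound and KulB and PexW are active, so *torY* is transcribed.

ON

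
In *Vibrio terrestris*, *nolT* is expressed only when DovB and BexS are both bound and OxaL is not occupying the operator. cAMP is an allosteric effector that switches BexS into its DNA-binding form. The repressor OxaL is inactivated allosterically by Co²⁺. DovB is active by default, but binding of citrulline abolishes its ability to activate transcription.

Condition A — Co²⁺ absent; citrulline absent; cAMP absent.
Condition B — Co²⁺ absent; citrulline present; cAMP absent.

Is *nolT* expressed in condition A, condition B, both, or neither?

neither

Condition A:
Co²⁺ is absent, so OxaL is active.
Citrulline is absent, so DovB is active.
cAMP is absent, so BexS is inactive.
With repressor OxaL bound, *nolT* is not transcribed.
→ *nolT* is OFF in A.
Condition B:
Co²⁺ is absent, so OxaL is active.
Citrulline is present, so DovB is inactive.
cAMP is absent, so BexS is inactive.
With repressor OxaL bound, *nolT* is not transcribed.
→ *nolT* is OFF in B.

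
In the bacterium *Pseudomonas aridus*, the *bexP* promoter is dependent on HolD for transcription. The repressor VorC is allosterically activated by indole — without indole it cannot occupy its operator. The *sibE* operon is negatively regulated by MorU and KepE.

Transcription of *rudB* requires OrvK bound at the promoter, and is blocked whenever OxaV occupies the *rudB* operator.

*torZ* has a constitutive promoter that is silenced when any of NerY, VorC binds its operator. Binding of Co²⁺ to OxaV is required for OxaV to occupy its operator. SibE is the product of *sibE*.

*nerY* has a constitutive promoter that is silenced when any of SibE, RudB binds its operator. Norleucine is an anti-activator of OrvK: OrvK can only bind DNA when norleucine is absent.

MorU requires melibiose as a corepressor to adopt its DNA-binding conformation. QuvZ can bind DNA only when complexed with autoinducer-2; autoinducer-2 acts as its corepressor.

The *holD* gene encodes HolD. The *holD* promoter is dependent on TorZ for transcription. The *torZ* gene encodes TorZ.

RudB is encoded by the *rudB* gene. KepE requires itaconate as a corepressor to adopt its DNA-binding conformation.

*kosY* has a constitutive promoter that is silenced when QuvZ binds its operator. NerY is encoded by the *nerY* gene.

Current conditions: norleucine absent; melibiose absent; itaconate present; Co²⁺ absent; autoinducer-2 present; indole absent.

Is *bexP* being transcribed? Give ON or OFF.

Melibiose is absent, so MorU is inactive.
Itaconate is present, so KepE is active.
With repressor KepE bound, *sibE* is not transcribed.
So SibE is not produced.
Co²⁺ is absent, so OxaV is inactive.
Norleucine is absent, so OrvK is active.
No repressor is bound and OrvK is active, so *rudB* is transcribed.
So RudB is produced and active.
With repressor RudB bound, *nerY* is not transcribed.
So NerY is not produced.
Indole is absent, so VorC is inactive.
With no repressor bound, *torZ* is transcribed.
So TorZ is produced and active.
No repressor is bound and TorZ is active, so *holD* is transcribed.
So HolD is produced and active.
No repressor is bound and HolD is active, so *bexP* is transcribed.

ON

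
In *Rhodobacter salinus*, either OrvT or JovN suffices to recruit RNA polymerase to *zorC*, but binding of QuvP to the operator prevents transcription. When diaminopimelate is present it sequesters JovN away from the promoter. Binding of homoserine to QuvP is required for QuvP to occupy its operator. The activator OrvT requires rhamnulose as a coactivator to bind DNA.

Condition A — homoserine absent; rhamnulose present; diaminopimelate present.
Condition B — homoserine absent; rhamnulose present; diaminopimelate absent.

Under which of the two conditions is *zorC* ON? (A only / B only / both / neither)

both

Condition A:
Homoserine is absent, so QuvP is inactive.
Rhamnulose is present, so OrvT is active.
Diaminopimelate is present, so JovN is inactive.
Activator OrvT is present, so *zorC* is transcribed.
→ *zorC* is ON in A.
Condition B:
Homoserine is absent, so QuvP is inactive.
Rhamnulose is present, so OrvT is active.
Diaminopimelate is absent, so JovN is active.
Activator OrvT is present, so *zorC* is transcribed.
→ *zorC* is ON in B.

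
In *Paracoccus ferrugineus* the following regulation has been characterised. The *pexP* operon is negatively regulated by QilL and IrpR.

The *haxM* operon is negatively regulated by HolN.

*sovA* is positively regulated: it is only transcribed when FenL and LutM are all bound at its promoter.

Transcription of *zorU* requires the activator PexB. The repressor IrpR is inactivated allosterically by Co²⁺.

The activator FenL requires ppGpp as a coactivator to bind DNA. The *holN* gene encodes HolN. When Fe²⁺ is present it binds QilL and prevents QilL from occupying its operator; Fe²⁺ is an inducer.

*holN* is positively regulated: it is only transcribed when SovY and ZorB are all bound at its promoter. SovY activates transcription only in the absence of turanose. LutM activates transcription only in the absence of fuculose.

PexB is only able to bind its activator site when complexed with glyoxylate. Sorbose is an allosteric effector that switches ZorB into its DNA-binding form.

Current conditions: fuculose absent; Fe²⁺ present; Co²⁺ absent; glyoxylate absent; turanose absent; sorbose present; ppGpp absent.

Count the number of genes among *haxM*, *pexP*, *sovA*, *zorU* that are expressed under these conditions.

Turanose is absent, so SovY is active.
Sorbose is present, so ZorB is active.
No repressor is bound and SovY and ZorB are active, so *holN* is transcribed.
So HolN is produced and active.
With repressor HolN bound, *haxM* is not transcribed.
→ *haxM* is OFF.
Fe²⁺ is present, so QilL is inactive.
Co²⁺ is absent, so IrpR is active.
With repressor IrpR bound, *pexP* is not transcribed.
→ *pexP* is OFF.
ppGpp is absent, so FenL is inactive.
Fuculose is absent, so LutM is active.
Required activator FenL is absent, so *sovA* is not transcribed.
→ *sovA* is OFF.
Glyoxylate is absent, so PexB is inactive.
Required activator PexB is absent, so *zorU* is not transcribed.
→ *zorU* is OFF.
0 of the 4 genes are transcribed.

0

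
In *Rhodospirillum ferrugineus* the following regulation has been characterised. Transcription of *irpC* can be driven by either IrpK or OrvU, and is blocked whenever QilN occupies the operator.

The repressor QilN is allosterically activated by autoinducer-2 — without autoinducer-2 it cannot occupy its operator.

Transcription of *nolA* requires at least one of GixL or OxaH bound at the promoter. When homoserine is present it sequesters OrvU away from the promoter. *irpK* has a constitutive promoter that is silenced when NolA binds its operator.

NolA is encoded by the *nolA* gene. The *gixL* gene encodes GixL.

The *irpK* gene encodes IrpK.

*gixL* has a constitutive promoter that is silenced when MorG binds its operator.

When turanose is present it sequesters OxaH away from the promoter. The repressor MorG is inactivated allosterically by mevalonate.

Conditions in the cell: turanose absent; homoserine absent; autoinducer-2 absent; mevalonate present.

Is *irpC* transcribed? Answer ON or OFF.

ON

Autoinducer-2 is absent, so QilN is inactive.
Mevalonate is present, so MorG is inactive.
With no repressor bound, *gixL* is transcribed.
So GixL is produced and active.
Turanose is absent, so OxaH is active.
Activator GixL is present, so *nolA* is transcribed.
So NolA is produced and active.
With repressor NolA bound, *irpK* is not transcribed.
So IrpK is not produced.
Homoserine is absent, so OrvU is active.
Activator OrvU is present, so *irpC* is transcribed.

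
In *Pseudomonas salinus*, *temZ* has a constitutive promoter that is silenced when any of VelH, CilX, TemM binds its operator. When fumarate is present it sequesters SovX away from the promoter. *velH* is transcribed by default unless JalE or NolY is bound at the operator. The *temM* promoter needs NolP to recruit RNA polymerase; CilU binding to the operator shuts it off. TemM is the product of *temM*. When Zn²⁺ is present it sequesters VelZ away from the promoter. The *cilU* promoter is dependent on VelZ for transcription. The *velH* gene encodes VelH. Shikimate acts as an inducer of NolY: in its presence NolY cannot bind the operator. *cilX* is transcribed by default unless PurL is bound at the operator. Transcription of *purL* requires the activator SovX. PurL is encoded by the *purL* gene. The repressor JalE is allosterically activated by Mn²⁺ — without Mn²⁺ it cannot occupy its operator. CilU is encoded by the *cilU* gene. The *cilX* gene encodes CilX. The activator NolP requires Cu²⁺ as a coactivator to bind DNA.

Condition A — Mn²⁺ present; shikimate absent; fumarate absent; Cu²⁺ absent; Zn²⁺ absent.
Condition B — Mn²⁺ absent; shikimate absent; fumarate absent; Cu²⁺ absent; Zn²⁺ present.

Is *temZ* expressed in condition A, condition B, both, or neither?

both

Condition A:
Mn²⁺ is present, so JalE is active.
Shikimate is absent, so NolY is active.
With repressor JalE bound, *velH* is not transcribed.
So VelH is not produced.
Fumarate is absent, so SovX is active.
No repressor is bound and SovX is active, so *purL* is transcribed.
So PurL is produced and active.
With repressor PurL bound, *cilX* is not transcribed.
So CilX is not produced.
Cu²⁺ is absent, so NolP is inactive.
Zn²⁺ is absent, so VelZ is active.
No repressor is bound and VelZ is active, so *cilU* is transcribed.
So CilU is produced and active.
With repressor CilU bound, *temM* is not transcribed.
So TemM is not produced.
With no repressor bound, *temZ* is transcribed.
→ *temZ* is ON in A.
Condition B:
Mn²⁺ is absent, so JalE is inactive.
Shikimate is absent, so NolY is active.
With repressor NolY bound, *velH* is not transcribed.
So VelH is not produced.
Fumarate is absent, so SovX is active.
No repressor is bound and SovX is active, so *purL* is transcribed.
So PurL is produced and active.
With repressor PurL bound, *cilX* is not transcribed.
So CilX is not produced.
Cu²⁺ is absent, so NolP is inactive.
Zn²⁺ is present, so VelZ is inactive.
Required activator VelZ is absent, so *cilU* is not transcribed.
So CilU is not produced.
Required activator NolP is absent, so *temM* is not transcribed.
So TemM is not produced.
With no repressor bound, *temZ* is transcribed.
→ *temZ* is ON in B.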